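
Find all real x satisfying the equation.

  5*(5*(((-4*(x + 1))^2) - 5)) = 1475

Step 1. [5*(5*(((-4*(x + 1))^2) - 5)) = 1475] 5 out front; divide by 5 ⇒ div: 5*(((-4*(x + 1))^2) - 5) = 295.
Step 2. [5*(((-4*(x + 1))^2) - 5) = 295] divide by the outer 5. So div: ((-4*(x + 1))^2) - 5 = 59.
Step 3. [((-4*(x + 1))^2) - 5 = 59] -5 is outermost — add 5 both sides. So sub: (-4*(x + 1))^2 = 64.
Step 4. [(-4*(x + 1))^2 = 64] LHS squared, RHS 64 ≥ 0: apply √ (±), so sqrt: -4*(x + 1) = 8 or -8.
Step 5. [-4*(x + 1) = 8 or -8] leading coefficient -4: divide by -4 ⇒ div: x + 1 = -2 or 2.
Step 6. [x + 1 = -2 or 2] +1 is outermost — subtract 1 both sides. So sub: x = -3 or 1.

Answer: x ∈ {-3, 1}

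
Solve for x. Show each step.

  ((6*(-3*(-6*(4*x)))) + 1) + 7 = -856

Step 1. [((6*(-3*(-6*(4*x)))) + 1) + 7 = -856] subtract 7: x sits inside (… + 7). So sub: (6*(-3*(-6*(4*x)))) + 1 = -863.
Step 2. [(6*(-3*(-6*(4*x)))) + 1 = -863] the outer +1 inverts by subtracting 1, so sub: 6*(-3*(-6*(4*x))) = -864.
Step 3. [6*(-3*(-6*(4*x))) = -864] 6·(inner) — divide through by 6 ⇒ div: -3*(-6*(4*x)) = -144.
Step 4. [-3*(-6*(4*x)) = -144] -3 out front; divide by -3 ⇒ div: -6*(4*x) = 48.
Step 5. [-6*(4*x) = 48] -6·(inner) — divide through by -6. So div: 4*x = -8.
Step 6. [4*x = -8] 4 out front; divide by 4 ⇒ div: x = -2.

Answer: x ∈ {-2}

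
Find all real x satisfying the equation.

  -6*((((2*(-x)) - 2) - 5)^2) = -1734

Step 1. [-6*((((2*(-x)) - 2) - 5)^2) = -1734] -6·(inner) — divide through by -6, so div: (((2*(-x)) - 2) - 5)^2 = 289.
Step 2. [(((2*(-x)) - 2) - 5)^2 = 289] √ both sides: 289 ≥ 0 gives two branches, so sqrt: ((2*(-x)) - 2) - 5 = 17 or -17.
Step 3. [((2*(-x)) - 2) - 5 = 17 or -17] add 5: x sits inside (… - 5). So sub: (2*(-x)) - 2 = 22 or -12.
Step 4. [(2*(-x)) - 2 = 22 or -12] common factor 2 (LHS and 22 or -12) — divide through, so factor: (-x) - 1 = 11 or -6.
Step 5. [(-x) - 1 = 11 or -6] peel the -1: add 1 from each side, so sub: -x = 12 or -5.
Step 6. [-x = 12 or -5] leading − — multiply by −1. So neg: x = -12 or 5.

Answer: x ∈ {-12, 5}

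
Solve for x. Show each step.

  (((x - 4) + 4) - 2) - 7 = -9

Step 1. [(((x - 4) + 4) - 2) - 7 = -9] -7 is outermost — add 7 both sides ⇒ sub: ((x - 4) + 4) - 2 = -2.
Step 2. [((x - 4) + 4) - 2 = -2] 2 comes off first (add 2). So sub: (x - 4) + 4 = 0.
Step 3. [(x - 4) + 4 = 0] 4 comes off first (subtract 4) ⇒ sub: x - 4 = -4.
Step 4. [x - 4 = -4] -4 is outermost — add 4 both sides. So sub: x = 0.

Answer: x ∈ {0}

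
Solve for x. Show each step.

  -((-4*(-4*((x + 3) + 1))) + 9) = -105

Step 1. [-((-4*(-4*((x + 3) + 1))) + 9) = -105] flip signs both sides. So neg: (-4*(-4*((x + 3) + 1))) + 9 = 105.
Step 2. [(-4*(-4*((x + 3) + 1))) + 9 = 105] subtract 9: x sits inside (… + 9). So sub: -4*(-4*((x + 3) + 1)) = 96.
Step 3. [-4*(-4*((x + 3) + 1)) = 96] leading coefficient -4: divide by -4 ⇒ div: -4*((x + 3) + 1) = -24.
Step 4. [-4*((x + 3) + 1) = -24] LHS = -4·(…); ÷-4 both sides. So div: (x + 3) + 1 = 6.
Step 5. [(x + 3) + 1 = 6] +1 is outermost — subtract 1 both sides. So sub: x + 3 = 5.
Step 6. [x + 3 = 5] +3 is outermost — subtract 3 both sides ⇒ sub: x = 2.

Answer: x ∈ {2}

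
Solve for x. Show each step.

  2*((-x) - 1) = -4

Step 1. [2*((-x) - 1) = -4] 2 out front; divide by 2, so div: (-x) - 1 = -2.
Step 2. [(-x) - 1 = -2] 1 comes off first (add 1), so sub: -x = -1.
Step 3. [-x = -1] flip signs both sides, so neg: x = 1.

Answer: x ∈ {1}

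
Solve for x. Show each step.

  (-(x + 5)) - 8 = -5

Step 1. [(-(x + 5)) - 8 = -5] 8 comes off first (add 8) ⇒ sub: -(x + 5) = 3.
Step 2. [-(x + 5) = 3] LHS negated; negate both sides ⇒ neg: x + 5 = -3.
Step 3. [x + 5 = -3] 5 comes off first (subtract 5), so sub: x = -8.

Answer: x ∈ {-8}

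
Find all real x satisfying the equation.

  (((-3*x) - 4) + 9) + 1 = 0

Step 1. [(((-3*x) - 4) + 9) + 1 = 0] +1 is outermost — subtract 1 both sides, so sub: ((-3*x) - 4) + 9 = -1.
Step 2. [((-3*x) - 4) + 9 = -1] subtract 9: x sits inside (… + 9). So sub: (-3*x) - 4 = -10.
Step 3. [(-3*x) - 4 = -10] -4 is outermost — add 4 both sides, so sub: -3*x = -6.
Step 4. [-3*x = -6] -3·(inner) — divide through by -3 ⇒ div: x = 2.

Answer: x ∈ {2}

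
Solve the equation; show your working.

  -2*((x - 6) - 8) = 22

Step 1. [-2*((x - 6) - 8) = 22] -2·(inner) — divide through by -2. So div: (x - 6) - 8 = -11.
Step 2. [(x - 6) - 8 = -11] the outer -8 inverts by adding 8 ⇒ sub: x - 6 = -3.
Step 3. [x - 6 = -3] peel the -6: add 6 from each side ⇒ sub: x = 3.

Answer: x ∈ {3}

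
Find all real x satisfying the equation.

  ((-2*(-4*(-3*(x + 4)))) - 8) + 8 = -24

Step 1. [((-2*(-4*(-3*(x + 4)))) - 8) + 8 = -24] +8 is outermost — subtract 8 both sides ⇒ sub: (-2*(-4*(-3*(x + 4)))) - 8 = -32.
Step 2. [(-2*(-4*(-3*(x + 4)))) - 8 = -32] -2 divides every term; factor it out ⇒ factor: (-4*(-3*(x + 4))) + 4 = 16.
Step 3. [(-4*(-3*(x + 4))) + 4 = 16] +4 is outermost — subtract 4 both sides. So sub: -4*(-3*(x + 4)) = 12.
Step 4. [-4*(-3*(x + 4)) = 12] -4·(inner) — divide through by -4, so div: -3*(x + 4) = -3.
Step 5. [-3*(x + 4) = -3] -3·(inner) — divide through by -3 ⇒ div: x + 4 = 1.
Step 6. [x + 4 = 1] subtract 4: x sits inside (… + 4), so sub: x = -3.

Answer: x ∈ {-3}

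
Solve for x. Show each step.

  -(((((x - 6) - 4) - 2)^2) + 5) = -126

Step 1. [-(((((x - 6) - 4) - 2)^2) + 5) = -126] flip signs both sides. So neg: ((((x - 6) - 4) - 2)^2) + 5 = 126.
Step 2. [((((x - 6) - 4) - 2)^2) + 5 = 126] 5 comes off first (subtract 5), so sub: (((x - 6) - 4) - 2)^2 = 121.
Step 3. [(((x - 6) - 4) - 2)^2 = 121] LHS squared, RHS 121 ≥ 0: apply √ (±), so sqrt: ((x - 6) - 4) - 2 = 11 or -11.
Step 4. [((x - 6) - 4) - 2 = 11 or -11] the outer -2 inverts by adding 2 ⇒ sub: (x - 6) - 4 = 13 or -9.
Step 5. [(x - 6) - 4 = 13 or -9] add 4: x sits inside (… - 4) ⇒ sub: x - 6 = 17 or -5.
Step 6. [x - 6 = 17 or -5] the outer -6 inverts by adding 6 ⇒ sub: x = 23 or 1.

Answer: x ∈ {1, 23}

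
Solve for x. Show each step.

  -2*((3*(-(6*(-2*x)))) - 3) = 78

Step 1. [-2*((3*(-(6*(-2*x)))) - 3) = 78] LHS = -2·(…); ÷-2 both sides. So div: (3*(-(6*(-2*x)))) - 3 = -39.
Step 2. [(3*(-(6*(-2*x)))) - 3 = -39] common factor 3 (LHS and -39) — divide through. So factor: (-(6*(-2*x))) - 1 = -13.
Step 3. [(-(6*(-2*x))) - 1 = -13] the outer -1 inverts by adding 1 ⇒ sub: -(6*(-2*x)) = -12.
Step 4. [-(6*(-2*x)) = -12] LHS negated; negate both sides, so neg: 6*(-2*x) = 12.
Step 5. [6*(-2*x) = 12] LHS = 6·(…); ÷6 both sides. So div: -2*x = 2.
Step 6. [-2*x = 2] -2·(inner) — divide through by -2. So div: x = -1.

Answer: x ∈ {-1}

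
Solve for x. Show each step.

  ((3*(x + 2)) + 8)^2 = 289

Step 1. [((3*(x + 2)) + 8)^2 = 289] LHS squared, RHS 289 ≥ 0: apply √ (±) ⇒ sqrt: (3*(x + 2)) + 8 = 17 or -17.
Step 2. [(3*(x + 2)) + 8 = 17 or -17] 8 comes off first (subtract 8), so sub: 3*(x + 2) = 9 or -25.
Step 3. [3*(x + 2) = 9 or -25] 3 out front; divide by 3. So div: x + 2 = 3 or -25/3.
Step 4. [x + 2 = 3 or -25/3] subtract 2: x sits inside (… + 2), so sub: x = 1 or -31/3.

Answer: x ∈ {-31/3, 1}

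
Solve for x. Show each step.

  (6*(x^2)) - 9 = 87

Step 1. [(6*(x^2)) - 9 = 87] add 9: x sits inside (… - 9) ⇒ sub: 6*(x^2) = 96.
Step 2. [6*(x^2) = 96] 6 out front; divide by 6. So div: x^2 = 16.
Step 3. [x^2 = 16] √ both sides: 16 ≥ 0 gives two branches. So sqrt: x = 4 or -4.

Answer: x ∈ {-4, 4}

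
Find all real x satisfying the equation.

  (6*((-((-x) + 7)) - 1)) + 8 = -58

Step 1. [(6*((-((-x) + 7)) - 1)) + 8 = -58] 8 comes off first (subtract 8) ⇒ sub: 6*((-((-x) + 7)) - 1) = -66.
Step 2. [6*((-((-x) + 7)) - 1) = -66] 6 out front; divide by 6 ⇒ div: (-((-x) + 7)) - 1 = -11.
Step 3. [(-((-x) + 7)) - 1 = -11] add 1: x sits inside (… - 1), so sub: -((-x) + 7) = -10.
Step 4. [-((-x) + 7) = -10] leading − — multiply by −1. So neg: (-x) + 7 = 10.
Step 5. [(-x) + 7 = 10] subtract 7: x sits inside (… + 7) ⇒ sub: -x = 3.
Step 6. [-x = 3] flip signs both sides ⇒ neg: x = -3.

Answer: x ∈ {-3}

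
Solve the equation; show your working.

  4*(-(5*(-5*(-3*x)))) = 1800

Step 1. [4*(-(5*(-5*(-3*x)))) = 1800] 4·(inner) — divide through by 4, so div: -(5*(-5*(-3*x))) = 450.
Step 2. [-(5*(-5*(-3*x))) = 450] leading − — multiply by −1 ⇒ neg: 5*(-5*(-3*x)) = -450.
Step 3. [5*(-5*(-3*x)) = -450] 5 out front; divide by 5 ⇒ div: -5*(-3*x) = -90.
Step 4. [-5*(-3*x) = -90] -5 out front; divide by -5. So div: -3*x = 18.
Step 5. [-3*x = 18] -3·(inner) — divide through by -3, so div: x = -6.

Answer: x ∈ {-6}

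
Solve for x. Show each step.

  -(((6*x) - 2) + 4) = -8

Step 1. [-(((6*x) - 2) + 4) = -8] LHS negated; negate both sides ⇒ neg: ((6*x) - 2) + 4 = 8.
Step 2. [((6*x) - 2) + 4 = 8] 4 comes off first (subtract 4), so sub: (6*x) - 2 = 4.
Step 3. [(6*x) - 2 = 4] 2 comes off first (add 2), so sub: 6*x = 6.
Step 4. [6*x = 6] leading coefficient 6: divide by 6 ⇒ div: x = 1.

Answer: x ∈ {1}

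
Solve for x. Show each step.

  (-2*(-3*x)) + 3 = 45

Step 1. [(-2*(-3*x)) + 3 = 45] +3 is outermost — subtract 3 both sides, so sub: -2*(-3*x) = 42.
Step 2. [-2*(-3*x) = 42] leading coefficient -2: divide by -2. So div: -3*x = -21.
Step 3. [-3*x = -21] LHS = -3·(…); ÷-3 both sides. So div: x = 7.

Answer: x ∈ {7}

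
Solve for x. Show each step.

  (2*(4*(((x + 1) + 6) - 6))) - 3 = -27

Step 1. [(2*(4*(((x + 1) + 6) - 6))) - 3 = -27] 3 comes off first (add 3) ⇒ sub: 2*(4*(((x + 1) + 6) - 6)) = -24.
Step 2. [2*(4*(((x + 1) + 6) - 6)) = -24] leading coefficient 2: divide by 2, so div: 4*(((x + 1) + 6) - 6) = -12.
Step 3. [4*(((x + 1) + 6) - 6) = -12] leading coefficient 4: divide by 4, so div: ((x + 1) + 6) - 6 = -3.
Step 4. [((x + 1) + 6) - 6 = -3] 6 comes off first (add 6), so sub: (x + 1) + 6 = 3.
Step 5. [(x + 1) + 6 = 3] 6 comes off first (subtract 6), so sub: x + 1 = -3.
Step 6. [x + 1 = -3] peel the +1: subtract 1 from each side, so sub: x = -4.

Answer: x ∈ {-4}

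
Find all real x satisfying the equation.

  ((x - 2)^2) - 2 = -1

Step 1. [((x - 2)^2) - 2 = -1] peel the -2: add 2 from each side ⇒ sub: (x - 2)^2 = 1.
Step 2. [(x - 2)^2 = 1] 1 ≥ 0, LHS is (·)² — take ±√ ⇒ sqrt: x - 2 = 1 or -1.
Step 3. [x - 2 = 1 or -1] peel the -2: add 2 from each side ⇒ sub: x = 3 or 1.

Answer: x ∈ {1, 3}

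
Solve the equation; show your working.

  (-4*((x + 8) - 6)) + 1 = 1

Step 1. [(-4*((x + 8) - 6)) + 1 = 1] +1 is outermost — subtract 1 both sides. So sub: -4*((x + 8) - 6) = 0.
Step 2. [-4*((x + 8) - 6) = 0] -4 out front; divide by -4, so div: (x + 8) - 6 = 0.
Step 3. [(x + 8) - 6 = 0] 6 comes off first (add 6), so sub: x + 8 = 6.
Step 4. [x + 8 = 6] peel the +8: subtract 8 from each side. So sub: x = -2.

Answer: x ∈ {-2}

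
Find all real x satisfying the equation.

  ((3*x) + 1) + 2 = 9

Step 1. [((3*x) + 1) + 2 = 9] +2 is outermost — subtract 2 both sides ⇒ sub: (3*x) + 1 = 7.
Step 2. [(3*x) + 1 = 7] peel the +1: subtract 1 from each side ⇒ sub: 3*x = 6.
Step 3. [3*x = 6] 3 out front; divide by 3. So div: x = 2.

Answer: x ∈ {2}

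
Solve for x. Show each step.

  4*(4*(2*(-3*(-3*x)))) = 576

Step 1. [4*(4*(2*(-3*(-3*x)))) = 576] 4·(inner) — divide through by 4. So div: 4*(2*(-3*(-3*x))) = 144.
Step 2. [4*(2*(-3*(-3*x))) = 144] 4·(inner) — divide through by 4. So div: 2*(-3*(-3*x)) = 36.
Step 3. [2*(-3*(-3*x)) = 36] leading coefficient 2: divide by 2. So div: -3*(-3*x) = 18.
Step 4. [-3*(-3*x) = 18] LHS = -3·(…); ÷-3 both sides ⇒ div: -3*x = -6.
Step 5. [-3*x = -6] -3·(inner) — divide through by -3. So div: x = 2.

Answer: x ∈ {2}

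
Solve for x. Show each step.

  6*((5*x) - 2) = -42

Step 1. [6*((5*x) - 2) = -42] 6 out front; divide by 6 ⇒ div: (5*x) - 2 = -7.
Step 2. [(5*x) - 2 = -7] add 2: x sits inside (… - 2), so sub: 5*x = -5.
Step 3. [5*x = -5] 5 out front; divide by 5, so div: x = -1.

Answer: x ∈ {-1}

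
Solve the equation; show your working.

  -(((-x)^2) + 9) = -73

Step 1. [-(((-x)^2) + 9) = -73] flip signs both sides ⇒ neg: ((-x)^2) + 9 = 73.
Step 2. [((-x)^2) + 9 = 73] +9 is outermost — subtract 9 both sides, so sub: (-x)^2 = 64.
Step 3. [(-x)^2 = 64] LHS squared, RHS 64 ≥ 0: apply √ (±). So sqrt: -x = 8 or -8.
Step 4. [-x = 8 or -8] flip signs both sides. So neg: x = -8 or 8.

Answer: x ∈ {-8, 8}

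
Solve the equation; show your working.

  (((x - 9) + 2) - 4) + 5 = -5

Step 1. [(((x - 9) + 2) - 4) + 5 = -5] peel the +5: subtract 5 from each side ⇒ sub: ((x - 9) + 2) - 4 = -10.
Step 2. [((x - 9) + 2) - 4 = -10] add 4: x sits inside (… - 4) ⇒ sub: (x - 9) + 2 = -6.
Step 3. [(x - 9) + 2 = -6] the outer +2 inverts by subtracting 2. So sub: x - 9 = -8.
Step 4. [x - 9 = -8] the outer -9 inverts by adding 9, so sub: x = 1.

Answer: x ∈ {1}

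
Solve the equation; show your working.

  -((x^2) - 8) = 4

Step 1. [-((x^2) - 8) = 4] leading − — multiply by −1 ⇒ neg: (x^2) - 8 = -4.
Step 2. [(x^2) - 8 = -4] add 8: x sits inside (… - 8), so sub: x^2 = 4.
Step 3. [x^2 = 4] √ both sides: 4 ≥ 0 gives two branches ⇒ sqrt: x = 2 or -2.

Answer: x ∈ {-2, 2}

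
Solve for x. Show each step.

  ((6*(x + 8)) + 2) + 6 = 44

Step 1. [((6*(x + 8)) + 2) + 6 = 44] subtract 6: x sits inside (… + 6). So sub: (6*(x + 8)) + 2 = 38.
Step 2. [(6*(x + 8)) + 2 = 38] +2 is outermost — subtract 2 both sides, so sub: 6*(x + 8) = 36.
Step 3. [6*(x + 8) = 36] 6 out front; divide by 6 ⇒ div: x + 8 = 6.
Step 4. [x + 8 = 6] peel the +8: subtract 8 from each side ⇒ sub: x = -2.

Answer: x ∈ {-2}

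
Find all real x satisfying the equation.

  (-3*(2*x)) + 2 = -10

Step 1. [(-3*(2*x)) + 2 = -10] 2 comes off first (subtract 2). So sub: -3*(2*x) = -12.
Step 2. [-3*(2*x) = -12] leading coefficient -3: divide by -3 ⇒ div: 2*x = 4.
Step 3. [2*x = 4] 2·(inner) — divide through by 2, so div: x = 2.

Answer: x ∈ {2}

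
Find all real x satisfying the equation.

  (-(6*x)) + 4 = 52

Step 1. [(-(6*x)) + 4 = 52] peel the +4: subtract 4 from each side, so sub: -(6*x) = 48.
Step 2. [-(6*x) = 48] LHS negated; negate both sides, so neg: 6*x = -48.
Step 3. [6*x = -48] leading coefficient 6: divide by 6. So div: x = -8.

Answer: x ∈ {-8}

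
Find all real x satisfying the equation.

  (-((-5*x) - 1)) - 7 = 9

Step 1. [(-((-5*x) - 1)) - 7 = 9] the outer -7 inverts by adding 7 ⇒ sub: -((-5*x) - 1) = 16.
Step 2. [-((-5*x) - 1) = 16] LHS negated; negate both sides ⇒ neg: (-5*x) - 1 = -16.
Step 3. [(-5*x) - 1 = -16] -1 is outermost — add 1 both sides. So sub: -5*x = -15.
Step 4. [-5*x = -15] LHS = -5·(…); ÷-5 both sides ⇒ div: x = 3.

Answer: x ∈ {3}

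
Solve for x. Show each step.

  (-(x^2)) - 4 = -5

Step 1. [(-(x^2)) - 4 = -5] 4 comes off first (add 4), so sub: -(x^2) = -1.
Step 2. [-(x^2) = -1] leading − — multiply by −1 ⇒ neg: x^2 = 1.
Step 3. [x^2 = 1] √ both sides: 1 ≥ 0 gives two branches ⇒ sqrt: x = 1 or -1.

Answer: x ∈ {-1, 1}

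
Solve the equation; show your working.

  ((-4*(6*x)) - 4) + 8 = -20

Step 1. [((-4*(6*x)) - 4) + 8 = -20] 8 comes off first (subtract 8). So sub: (-4*(6*x)) - 4 = -28.
Step 2. [(-4*(6*x)) - 4 = -28] -4 is outermost — add 4 both sides. So sub: -4*(6*x) = -24.
Step 3. [-4*(6*x) = -24] LHS = -4·(…); ÷-4 both sides. So div: 6*x = 6.
Step 4. [6*x = 6] leading coefficient 6: divide by 6 ⇒ div: x = 1.

Answer: x ∈ {1}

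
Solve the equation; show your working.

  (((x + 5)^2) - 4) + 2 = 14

Step 1. [(((x + 5)^2) - 4) + 2 = 14] subtract 2: x sits inside (… + 2). So sub: ((x + 5)^2) - 4 = 12.
Step 2. [((x + 5)^2) - 4 = 12] 4 comes off first (add 4) ⇒ sub: (x + 5)^2 = 16.
Step 3. [(x + 5)^2 = 16] LHS squared, RHS 16 ≥ 0: apply √ (±) ⇒ sqrt: x + 5 = 4 or -4.
Step 4. [x + 5 = 4 or -4] 5 comes off first (subtract 5) ⇒ sub: x = -1 or -9.

Answer: x ∈ {-9, -1}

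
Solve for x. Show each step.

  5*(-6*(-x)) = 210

Step 1. [5*(-6*(-x)) = 210] 5·(inner) — divide through by 5 ⇒ div: -6*(-x) = 42.
Step 2. [-6*(-x) = 42] divide by the outer -6, so div: -x = -7.
Step 3. [-x = -7] flip signs both sides, so neg: x = 7.

Answer: x ∈ {7}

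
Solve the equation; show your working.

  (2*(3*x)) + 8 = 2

Step 1. [(2*(3*x)) + 8 = 2] 2 | LHS and 2 | 2: pull 2 out, so factor: (3*x) + 4 = 1.
Step 2. [(3*x) + 4 = 1] peel the +4: subtract 4 from each side ⇒ sub: 3*x = -3.
Step 3. [3*x = -3] 3·(inner) — divide through by 3, so div: x = -1.

Answer: x ∈ {-1}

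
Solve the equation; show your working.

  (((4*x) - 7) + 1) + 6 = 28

Step 1. [(((4*x) - 7) + 1) + 6 = 28] +6 is outermost — subtract 6 both sides, so sub: ((4*x) - 7) + 1 = 22.
Step 2. [((4*x) - 7) + 1 = 22] peel the +1: subtract 1 from each side. So sub: (4*x) - 7 = 21.
Step 3. [(4*x) - 7 = 21] peel the -7: add 7 from each side. So sub: 4*x = 28.
Step 4. [4*x = 28] 4·(inner) — divide through by 4. So div: x = 7.

Answer: x ∈ {7}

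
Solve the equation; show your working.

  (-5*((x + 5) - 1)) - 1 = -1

Step 1. [(-5*((x + 5) - 1)) - 1 = -1] peel the -1: add 1 from each side ⇒ sub: -5*((x + 5) - 1) = 0.
Step 2. [-5*((x + 5) - 1) = 0] divide by the outer -5, so div: (x + 5) - 1 = 0.
Step 3. [(x + 5) - 1 = 0] the outer -1 inverts by adding 1 ⇒ sub: x + 5 = 1.
Step 4. [x + 5 = 1] peel the +5: subtract 5 from each side. So sub: x = -4.

Answer: x ∈ {-4}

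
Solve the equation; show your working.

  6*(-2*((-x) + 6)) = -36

Step 1. [6*(-2*((-x) + 6)) = -36] 6 out front; divide by 6, so div: -2*((-x) + 6) = -6.
Step 2. [-2*((-x) + 6) = -6] -2·(inner) — divide through by -2. So div: (-x) + 6 = 3.
Step 3. [(-x) + 6 = 3] 6 comes off first (subtract 6). So sub: -x = -3.
Step 4. [-x = -3] leading − — multiply by −1 ⇒ neg: x = 3.

Answer: x ∈ {3}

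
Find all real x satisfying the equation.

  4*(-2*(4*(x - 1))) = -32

Step 1. [4*(-2*(4*(x - 1))) = -32] 4 out front; divide by 4 ⇒ div: -2*(4*(x - 1)) = -8.
Step 2. [-2*(4*(x - 1)) = -8] -2 out front; divide by -2. So div: 4*(x - 1) = 4.
Step 3. [4*(x - 1) = 4] 4 out front; divide by 4 ⇒ div: x - 1 = 1.
Step 4. [x - 1 = 1] 1 comes off first (add 1), so sub: x = 2.

Answer: x ∈ {2}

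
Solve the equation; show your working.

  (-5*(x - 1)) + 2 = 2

Step 1. [(-5*(x - 1)) + 2 = 2] 2 comes off first (subtract 2), so sub: -5*(x - 1) = 0.
Step 2. [-5*(x - 1) = 0] leading coefficient -5: divide by -5, so div: x - 1 = 0.
Step 3. [x - 1 = 0] the outer -1 inverts by adding 1. So sub: x = 1.

Answer: x ∈ {1}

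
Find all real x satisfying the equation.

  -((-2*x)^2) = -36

Step 1. [-((-2*x)^2) = -36] leading − — multiply by −1 ⇒ neg: (-2*x)^2 = 36.
Step 2. [(-2*x)^2 = 36] √ both sides: 36 ≥ 0 gives two branches, so sqrt: -2*x = 6 or -6.
Step 3. [-2*x = 6 or -6] leading coefficient -2: divide by -2, so div: x = -3 or 3.

Answer: x ∈ {-3, 3}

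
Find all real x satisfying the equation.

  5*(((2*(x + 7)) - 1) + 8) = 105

Step 1. [5*(((2*(x + 7)) - 1) + 8) = 105] LHS = 5·(…); ÷5 both sides. So div: ((2*(x + 7)) - 1) + 8 = 21.
Step 2. [((2*(x + 7)) - 1) + 8 = 21] subtract 8: x sits inside (… + 8). So sub: (2*(x + 7)) - 1 = 13.
Step 3. [(2*(x + 7)) - 1 = 13] -1 is outermost — add 1 both sides. So sub: 2*(x + 7) = 14.
Step 4. [2*(x + 7) = 14] divide by the outer 2. So div: x + 7 = 7.
Step 5. [x + 7 = 7] the outer +7 inverts by subtracting 7, so sub: x = 0.

Answer: x ∈ {0}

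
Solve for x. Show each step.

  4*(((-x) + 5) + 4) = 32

Step 1. [4*(((-x) + 5) + 4) = 32] divide by the outer 4 ⇒ div: ((-x) + 5) + 4 = 8.
Step 2. [((-x) + 5) + 4 = 8] peel the +4: subtract 4 from each side, so sub: (-x) + 5 = 4.
Step 3. [(-x) + 5 = 4] 5 comes off first (subtract 5). So sub: -x = -1.
Step 4. [-x = -1] flip signs both sides ⇒ neg: x = 1.

Answer: x ∈ {1}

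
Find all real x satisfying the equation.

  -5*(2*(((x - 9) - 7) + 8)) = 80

Step 1. [-5*(2*(((x - 9) - 7) + 8)) = 80] LHS = -5·(…); ÷-5 both sides, so div: 2*(((x - 9) - 7) + 8) = -16.
Step 2. [2*(((x - 9) - 7) + 8) = -16] divide by the outer 2 ⇒ div: ((x - 9) - 7) + 8 = -8.
Step 3. [((x - 9) - 7) + 8 = -8] subtract 8: x sits inside (… + 8), so sub: (x - 9) - 7 = -16.
Step 4. [(x - 9) - 7 = -16] add 7: x sits inside (… - 7). So sub: x - 9 = -9.
Step 5. [x - 9 = -9] the outer -9 inverts by adding 9, so sub: x = 0.

Answer: x ∈ {0}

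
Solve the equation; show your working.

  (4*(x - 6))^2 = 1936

Step 1. [(4*(x - 6))^2 = 1936] LHS squared, RHS 1936 ≥ 0: apply √ (±), so sqrt: 4*(x - 6) = 44 or -44.
Step 2. [4*(x - 6) = 44 or -44] divide by the outer 4 ⇒ div: x - 6 = 11 or -11.
Step 3. [x - 6 = 11 or -11] add 6: x sits inside (… - 6) ⇒ sub: x = 17 or -5.

Answer: x ∈ {-5, 17}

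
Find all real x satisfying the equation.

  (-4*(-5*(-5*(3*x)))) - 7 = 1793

Step 1. [(-4*(-5*(-5*(3*x)))) - 7 = 1793] add 7: x sits inside (… - 7). So sub: -4*(-5*(-5*(3*x))) = 1800.
Step 2. [-4*(-5*(-5*(3*x))) = 1800] -4 out front; divide by -4, so div: -5*(-5*(3*x)) = -450.
Step 3. [-5*(-5*(3*x)) = -450] divide by the outer -5, so div: -5*(3*x) = 90.
Step 4. [-5*(3*x) = 90] -5·(inner) — divide through by -5, so div: 3*x = -18.
Step 5. [3*x = -18] 3·(inner) — divide through by 3 ⇒ div: x = -6.

Answer: x ∈ {-6}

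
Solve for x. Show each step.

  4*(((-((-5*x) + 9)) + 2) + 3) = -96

Step 1. [4*(((-((-5*x) + 9)) + 2) + 3) = -96] leading coefficient 4: divide by 4. So div: ((-((-5*x) + 9)) + 2) + 3 = -24.
Step 2. [((-((-5*x) + 9)) + 2) + 3 = -24] the outer +3 inverts by subtracting 3. So sub: (-((-5*x) + 9)) + 2 = -27.
Step 3. [(-((-5*x) + 9)) + 2 = -27] 2 comes off first (subtract 2). So sub: -((-5*x) + 9) = -29.
Step 4. [-((-5*x) + 9) = -29] leading − — multiply by −1, so neg: (-5*x) + 9 = 29.
Step 5. [(-5*x) + 9 = 29] subtract 9: x sits inside (… + 9) ⇒ sub: -5*x = 20.
Step 6. [-5*x = 20] divide by the outer -5, so div: x = -4.

Answer: x ∈ {-4}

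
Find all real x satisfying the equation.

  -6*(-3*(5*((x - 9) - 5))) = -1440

Step 1. [-6*(-3*(5*((x - 9) - 5))) = -1440] -6·(inner) — divide through by -6, so div: -3*(5*((x - 9) - 5)) = 240.
Step 2. [-3*(5*((x - 9) - 5)) = 240] divide by the outer -3, so div: 5*((x - 9) - 5) = -80.
Step 3. [5*((x - 9) - 5) = -80] 5 out front; divide by 5 ⇒ div: (x - 9) - 5 = -16.
Step 4. [(x - 9) - 5 = -16] peel the -5: add 5 from each side ⇒ sub: x - 9 = -11.
Step 5. [x - 9 = -11] add 9: x sits inside (… - 9) ⇒ sub: x = -2.

Answer: x ∈ {-2}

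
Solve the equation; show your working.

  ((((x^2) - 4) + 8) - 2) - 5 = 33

Step 1. [((((x^2) - 4) + 8) - 2) - 5 = 33] 5 comes off first (add 5) ⇒ sub: (((x^2) - 4) + 8) - 2 = 38.
Step 2. [(((x^2) - 4) + 8) - 2 = 38] the outer -2 inverts by adding 2, so sub: ((x^2) - 4) + 8 = 40.
Step 3. [((x^2) - 4) + 8 = 40] subtract 8: x sits inside (… + 8). So sub: (x^2) - 4 = 32.
Step 4. [(x^2) - 4 = 32] -4 is outermost — add 4 both sides, so sub: x^2 = 36.
Step 5. [x^2 = 36] 36 ≥ 0, LHS is (·)² — take ±√ ⇒ sqrt: x = 6 or -6.

Answer: x ∈ {-6, 6}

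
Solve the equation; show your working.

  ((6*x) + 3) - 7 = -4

Step 1. [((6*x) + 3) - 7 = -4] peel the -7: add 7 from each side. So sub: (6*x) + 3 = 3.
Step 2. [(6*x) + 3 = 3] peel the +3: subtract 3 from each side ⇒ sub: 6*x = 0.
Step 3. [6*x = 0] divide by the outer 6, so div: x = 0.

Answer: x ∈ {0}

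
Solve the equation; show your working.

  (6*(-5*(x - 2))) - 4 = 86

Step 1. [(6*(-5*(x - 2))) - 4 = 86] -4 is outermost — add 4 both sides, so sub: 6*(-5*(x - 2)) = 90.
Step 2. [6*(-5*(x - 2)) = 90] 6·(inner) — divide through by 6. So div: -5*(x - 2) = 15.
Step 3. [-5*(x - 2) = 15] -5·(inner) — divide through by -5 ⇒ div: x - 2 = -3.
Step 4. [x - 2 = -3] the outer -2 inverts by adding 2 ⇒ sub: x = -1.

Answer: x ∈ {-1}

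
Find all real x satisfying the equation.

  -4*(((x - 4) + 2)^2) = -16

Step 1. [-4*(((x - 4) + 2)^2) = -16] LHS = -4·(…); ÷-4 both sides ⇒ div: ((x - 4) + 2)^2 = 4.
Step 2. [((x - 4) + 2)^2 = 4] 4 ≥ 0, LHS is (·)² — take ±√. So sqrt: (x - 4) + 2 = 2 or -2.
Step 3. [(x - 4) + 2 = 2 or -2] +2 is outermost — subtract 2 both sides. So sub: x - 4 = 0 or -4.
Step 4. [x - 4 = 0 or -4] the outer -4 inverts by adding 4 ⇒ sub: x = 4 or 0.

Answer: x ∈ {0, 4}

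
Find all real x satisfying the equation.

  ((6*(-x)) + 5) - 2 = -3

Step 1. [((6*(-x)) + 5) - 2 = -3] peel the -2: add 2 from each side, so sub: (6*(-x)) + 5 = -1.
Step 2. [(6*(-x)) + 5 = -1] 5 comes off first (subtract 5) ⇒ sub: 6*(-x) = -6.
Step 3. [6*(-x) = -6] divide by the outer 6. So div: -x = -1.
Step 4. [-x = -1] flip signs both sides. So neg: x = 1.

Answer: x ∈ {1}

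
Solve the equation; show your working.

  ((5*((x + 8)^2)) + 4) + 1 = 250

Step 1. [((5*((x + 8)^2)) + 4) + 1 = 250] peel the +1: subtract 1 from each side, so sub: (5*((x + 8)^2)) + 4 = 249.
Step 2. [(5*((x + 8)^2)) + 4 = 249] peel the +4: subtract 4 from each side. So sub: 5*((x + 8)^2) = 245.
Step 3. [5*((x + 8)^2) = 245] LHS = 5·(…); ÷5 both sides, so div: (x + 8)^2 = 49.
Step 4. [(x + 8)^2 = 49] 49 ≥ 0, LHS is (·)² — take ±√, so sqrt: x + 8 = 7 or -7.
Step 5. [x + 8 = 7 or -7] peel the +8: subtract 8 from each side, so sub: x = -1 or -15.

Answer: x ∈ {-15, -1}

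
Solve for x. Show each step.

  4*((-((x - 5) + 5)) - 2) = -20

Step 1. [4*((-((x - 5) + 5)) - 2) = -20] 4·(inner) — divide through by 4, so div: (-((x - 5) + 5)) - 2 = -5.
Step 2. [(-((x - 5) + 5)) - 2 = -5] -2 is outermost — add 2 both sides, so sub: -((x - 5) + 5) = -3.
Step 3. [-((x - 5) + 5) = -3] flip signs both sides. So neg: (x - 5) + 5 = 3.
Step 4. [(x - 5) + 5 = 3] the outer +5 inverts by subtracting 5 ⇒ sub: x - 5 = -2.
Step 5. [x - 5 = -2] 5 comes off first (add 5). So sub: x = 3.

Answer: x ∈ {3}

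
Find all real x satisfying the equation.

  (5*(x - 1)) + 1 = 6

Step 1. [(5*(x - 1)) + 1 = 6] the outer +1 inverts by subtracting 1, so sub: 5*(x - 1) = 5.
Step 2. [5*(x - 1) = 5] divide by the outer 5. So div: x - 1 = 1.
Step 3. [x - 1 = 1] 1 comes off first (add 1), so sub: x = 2.

Answer: x ∈ {2}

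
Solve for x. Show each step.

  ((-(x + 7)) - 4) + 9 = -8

Step 1. [((-(x + 7)) - 4) + 9 = -8] the outer +9 inverts by subtracting 9. So sub: (-(x + 7)) - 4 = -17.
Step 2. [(-(x + 7)) - 4 = -17] the outer -4 inverts by adding 4. So sub: -(x + 7) = -13.
Step 3. [-(x + 7) = -13] LHS negated; negate both sides ⇒ neg: x + 7 = 13.
Step 4. [x + 7 = 13] 7 comes off first (subtract 7), so sub: x = 6.

Answer: x ∈ {6}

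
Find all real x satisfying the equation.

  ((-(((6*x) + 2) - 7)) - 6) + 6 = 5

Step 1. [((-(((6*x) + 2) - 7)) - 6) + 6 = 5] peel the +6: subtract 6 from each side, so sub: (-(((6*x) + 2) - 7)) - 6 = -1.
Step 2. [(-(((6*x) + 2) - 7)) - 6 = -1] the outer -6 inverts by adding 6 ⇒ sub: -(((6*x) + 2) - 7) = 5.
Step 3. [-(((6*x) + 2) - 7) = 5] flip signs both sides, so neg: ((6*x) + 2) - 7 = -5.
Step 4. [((6*x) + 2) - 7 = -5] 7 comes off first (add 7). So sub: (6*x) + 2 = 2.
Step 5. [(6*x) + 2 = 2] 2 comes off first (subtract 2). So sub: 6*x = 0.
Step 6. [6*x = 0] divide by the outer 6, so div: x = 0.

Answer: x ∈ {0}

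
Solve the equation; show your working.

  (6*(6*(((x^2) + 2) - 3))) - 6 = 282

Step 1. [(6*(6*(((x^2) + 2) - 3))) - 6 = 282] 6 | LHS and 6 | 282: pull 6 out. So factor: (6*(((x^2) + 2) - 3)) - 1 = 47.
Step 2. [(6*(((x^2) + 2) - 3)) - 1 = 47] 1 comes off first (add 1) ⇒ sub: 6*(((x^2) + 2) - 3) = 48.
Step 3. [6*(((x^2) + 2) - 3) = 48] 6·(inner) — divide through by 6 ⇒ div: ((x^2) + 2) - 3 = 8.
Step 4. [((x^2) + 2) - 3 = 8] peel the -3: add 3 from each side ⇒ sub: (x^2) + 2 = 11.
Step 5. [(x^2) + 2 = 11] subtract 2: x sits inside (… + 2) ⇒ sub: x^2 = 9.
Step 6. [x^2 = 9] LHS squared, RHS 9 ≥ 0: apply √ (±) ⇒ sqrt: x = 3 or -3.

Answer: x ∈ {-3, 3}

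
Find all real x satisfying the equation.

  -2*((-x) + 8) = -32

Step 1. [-2*((-x) + 8) = -32] -2·(inner) — divide through by -2 ⇒ div: (-x) + 8 = 16.
Step 2. [(-x) + 8 = 16] peel the +8: subtract 8 from each side, so sub: -x = 8.
Step 3. [-x = 8] leading − — multiply by −1, so neg: x = -8.

Answer: x ∈ {-8}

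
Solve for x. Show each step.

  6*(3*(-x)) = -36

Step 1. [6*(3*(-x)) = -36] 6·(inner) — divide through by 6, so div: 3*(-x) = -6.
Step 2. [3*(-x) = -6] 3·(inner) — divide through by 3 ⇒ div: -x = -2.
Step 3. [-x = -2] flip signs both sides, so neg: x = 2.

Answer: x ∈ {2}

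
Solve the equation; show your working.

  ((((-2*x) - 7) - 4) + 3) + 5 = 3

Step 1. [((((-2*x) - 7) - 4) + 3) + 5 = 3] 5 comes off first (subtract 5), so sub: (((-2*x) - 7) - 4) + 3 = -2.
Step 2. [(((-2*x) - 7) - 4) + 3 = -2] the outer +3 inverts by subtracting 3 ⇒ sub: ((-2*x) - 7) - 4 = -5.
Step 3. [((-2*x) - 7) - 4 = -5] add 4: x sits inside (… - 4), so sub: (-2*x) - 7 = -1.
Step 4. [(-2*x) - 7 = -1] the outer -7 inverts by adding 7, so sub: -2*x = 6.
Step 5. [-2*x = 6] -2·(inner) — divide through by -2. So div: x = -3.

Answer: x ∈ {-3}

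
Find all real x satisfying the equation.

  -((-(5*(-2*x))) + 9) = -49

Step 1. [-((-(5*(-2*x))) + 9) = -49] leading − — multiply by −1. So neg: (-(5*(-2*x))) + 9 = 49.
Step 2. [(-(5*(-2*x))) + 9 = 49] peel the +9: subtract 9 from each side. So sub: -(5*(-2*x)) = 40.
Step 3. [-(5*(-2*x)) = 40] leading − — multiply by −1, so neg: 5*(-2*x) = -40.
Step 4. [5*(-2*x) = -40] leading coefficient 5: divide by 5. So div: -2*x = -8.
Step 5. [-2*x = -8] divide by the outer -2 ⇒ div: x = 4.

Answer: x ∈ {4}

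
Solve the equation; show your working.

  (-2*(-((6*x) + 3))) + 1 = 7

Step 1. [(-2*(-((6*x) + 3))) + 1 = 7] the outer +1 inverts by subtracting 1, so sub: -2*(-((6*x) + 3)) = 6.
Step 2. [-2*(-((6*x) + 3)) = 6] -2·(inner) — divide through by -2 ⇒ div: -((6*x) + 3) = -3.
Step 3. [-((6*x) + 3) = -3] LHS negated; negate both sides ⇒ neg: (6*x) + 3 = 3.
Step 4. [(6*x) + 3 = 3] peel the +3: subtract 3 from each side, so sub: 6*x = 0.
Step 5. [6*x = 0] divide by the outer 6, so div: x = 0.

Answer: x ∈ {0}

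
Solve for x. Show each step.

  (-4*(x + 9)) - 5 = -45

Step 1. [(-4*(x + 9)) - 5 = -45] add 5: x sits inside (… - 5), so sub: -4*(x + 9) = -40.
Step 2. [-4*(x + 9) = -40] LHS = -4·(…); ÷-4 both sides. So div: x + 9 = 10.
Step 3. [x + 9 = 10] the outer +9 inverts by subtracting 9 ⇒ sub: x = 1.

Answer: x ∈ {1}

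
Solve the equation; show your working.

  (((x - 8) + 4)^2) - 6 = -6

Step 1. [(((x - 8) + 4)^2) - 6 = -6] peel the -6: add 6 from each side. So sub: ((x - 8) + 4)^2 = 0.
Step 2. [((x - 8) + 4)^2 = 0] LHS squared, RHS 0 ≥ 0: apply √ (±) ⇒ sqrt: (x - 8) + 4 = 0.
Step 3. [(x - 8) + 4 = 0] peel the +4: subtract 4 from each side ⇒ sub: x - 8 = -4.
Step 4. [x - 8 = -4] the outer -8 inverts by adding 8. So sub: x = 4.

Answer: x ∈ {4}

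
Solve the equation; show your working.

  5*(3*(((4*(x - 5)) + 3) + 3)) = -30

Step 1. [5*(3*(((4*(x - 5)) + 3) + 3)) = -30] leading coefficient 5: divide by 5 ⇒ div: 3*(((4*(x - 5)) + 3) + 3) = -6.
Step 2. [3*(((4*(x - 5)) + 3) + 3) = -6] 3 out front; divide by 3. So div: ((4*(x - 5)) + 3) + 3 = -2.
Step 3. [((4*(x - 5)) + 3) + 3 = -2] peel the +3: subtract 3 from each side ⇒ sub: (4*(x - 5)) + 3 = -5.
Step 4. [(4*(x - 5)) + 3 = -5] +3 is outermost — subtract 3 both sides ⇒ sub: 4*(x - 5) = -8.
Step 5. [4*(x - 5) = -8] divide by the outer 4. So div: x - 5 = -2.
Step 6. [x - 5 = -2] 5 comes off first (add 5), so sub: x = 3.

Answer: x ∈ {3}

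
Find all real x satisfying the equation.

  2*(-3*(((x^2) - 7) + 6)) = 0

Step 1. [2*(-3*(((x^2) - 7) + 6)) = 0] 2·(inner) — divide through by 2 ⇒ div: -3*(((x^2) - 7) + 6) = 0.
Step 2. [-3*(((x^2) - 7) + 6) = 0] -3·(inner) — divide through by -3. So div: ((x^2) - 7) + 6 = 0.
Step 3. [((x^2) - 7) + 6 = 0] the outer +6 inverts by subtracting 6. So sub: (x^2) - 7 = -6.
Step 4. [(x^2) - 7 = -6] peel the -7: add 7 from each side ⇒ sub: x^2 = 1.
Step 5. [x^2 = 1] √ both sides: 1 ≥ 0 gives two branches ⇒ sqrt: x = 1 or -1.

Answer: x ∈ {-1, 1}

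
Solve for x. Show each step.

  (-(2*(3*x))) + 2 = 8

Step 1. [(-(2*(3*x))) + 2 = 8] subtract 2: x sits inside (… + 2) ⇒ sub: -(2*(3*x)) = 6.
Step 2. [-(2*(3*x)) = 6] flip signs both sides. So neg: 2*(3*x) = -6.
Step 3. [2*(3*x) = -6] leading coefficient 2: divide by 2, so div: 3*x = -3.
Step 4. [3*x = -3] 3·(inner) — divide through by 3, so div: x = -1.

Answer: x ∈ {-1}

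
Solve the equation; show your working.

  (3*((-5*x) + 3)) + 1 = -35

Step 1. [(3*((-5*x) + 3)) + 1 = -35] subtract 1: x sits inside (… + 1) ⇒ sub: 3*((-5*x) + 3) = -36.
Step 2. [3*((-5*x) + 3) = -36] LHS = 3·(…); ÷3 both sides. So div: (-5*x) + 3 = -12.
Step 3. [(-5*x) + 3 = -12] peel the +3: subtract 3 from each side. So sub: -5*x = -15.
Step 4. [-5*x = -15] LHS = -5·(…); ÷-5 both sides. So div: x = 3.

Answer: x ∈ {3}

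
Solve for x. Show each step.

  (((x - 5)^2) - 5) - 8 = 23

Step 1. [(((x - 5)^2) - 5) - 8 = 23] peel the -8: add 8 from each side ⇒ sub: ((x - 5)^2) - 5 = 31.
Step 2. [((x - 5)^2) - 5 = 31] -5 is outermost — add 5 both sides, so sub: (x - 5)^2 = 36.
Step 3. [(x - 5)^2 = 36] LHS squared, RHS 36 ≥ 0: apply √ (±). So sqrt: x - 5 = 6 or -6.
Step 4. [x - 5 = 6 or -6] 5 comes off first (add 5) ⇒ sub: x = 11 or -1.

Answer: x ∈ {-1, 11}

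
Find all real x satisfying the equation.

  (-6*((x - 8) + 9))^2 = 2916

Step 1. [(-6*((x - 8) + 9))^2 = 2916] LHS squared, RHS 2916 ≥ 0: apply √ (±) ⇒ sqrt: -6*((x - 8) + 9) = 54 or -54.
Step 2. [-6*((x - 8) + 9) = 54 or -54] leading coefficient -6: divide by -6 ⇒ div: (x - 8) + 9 = -9 or 9.
Step 3. [(x - 8) + 9 = -9 or 9] the outer +9 inverts by subtracting 9, so sub: x - 8 = -18 or 0.
Step 4. [x - 8 = -18 or 0] 8 comes off first (add 8). So sub: x = -10 or 8.

Answer: x ∈ {-10, 8}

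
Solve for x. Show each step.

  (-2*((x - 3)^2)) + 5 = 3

Step 1. [(-2*((x - 3)^2)) + 5 = 3] 5 comes off first (subtract 5). So sub: -2*((x - 3)^2) = -2.
Step 2. [-2*((x - 3)^2) = -2] divide by the outer -2, so div: (x - 3)^2 = 1.
Step 3. [(x - 3)^2 = 1] LHS squared, RHS 1 ≥ 0: apply √ (±), so sqrt: x - 3 = 1 or -1.
Step 4. [x - 3 = 1 or -1] -3 is outermost — add 3 both sides ⇒ sub: x = 4 or 2.

Answer: x ∈ {2, 4}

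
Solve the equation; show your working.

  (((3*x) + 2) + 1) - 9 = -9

Step 1. [(((3*x) + 2) + 1) - 9 = -9] add 9: x sits inside (… - 9), so sub: ((3*x) + 2) + 1 = 0.
Step 2. [((3*x) + 2) + 1 = 0] subtract 1: x sits inside (… + 1). So sub: (3*x) + 2 = -1.
Step 3. [(3*x) + 2 = -1] peel the +2: subtract 2 from each side, so sub: 3*x = -3.
Step 4. [3*x = -3] 3·(inner) — divide through by 3. So div: x = -1.

Answer: x ∈ {-1}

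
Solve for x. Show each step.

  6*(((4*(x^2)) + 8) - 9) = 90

Step 1. [6*(((4*(x^2)) + 8) - 9) = 90] 6 out front; divide by 6 ⇒ div: ((4*(x^2)) + 8) - 9 = 15.
Step 2. [((4*(x^2)) + 8) - 9 = 15] peel the -9: add 9 from each side ⇒ sub: (4*(x^2)) + 8 = 24.
Step 3. [(4*(x^2)) + 8 = 24] subtract 8: x sits inside (… + 8). So sub: 4*(x^2) = 16.
Step 4. [4*(x^2) = 16] leading coefficient 4: divide by 4. So div: x^2 = 4.
Step 5. [x^2 = 4] √ both sides: 4 ≥ 0 gives two branches. So sqrt: x = 2 or -2.

Answer: x ∈ {-2, 2}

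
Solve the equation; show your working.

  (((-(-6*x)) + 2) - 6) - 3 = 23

Step 1. [(((-(-6*x)) + 2) - 6) - 3 = 23] the outer -3 inverts by adding 3 ⇒ sub: ((-(-6*x)) + 2) - 6 = 26.
Step 2. [((-(-6*x)) + 2) - 6 = 26] peel the -6: add 6 from each side ⇒ sub: (-(-6*x)) + 2 = 32.
Step 3. [(-(-6*x)) + 2 = 32] subtract 2: x sits inside (… + 2). So sub: -(-6*x) = 30.
Step 4. [-(-6*x) = 30] LHS negated; negate both sides, so neg: -6*x = -30.
Step 5. [-6*x = -30] leading coefficient -6: divide by -6. So div: x = 5.

Answer: x ∈ {5}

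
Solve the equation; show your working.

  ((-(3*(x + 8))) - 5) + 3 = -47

Step 1. [((-(3*(x + 8))) - 5) + 3 = -47] subtract 3: x sits inside (… + 3), so sub: (-(3*(x + 8))) - 5 = -50.
Step 2. [(-(3*(x + 8))) - 5 = -50] -5 is outermost — add 5 both sides. So sub: -(3*(x + 8)) = -45.
Step 3. [-(3*(x + 8)) = -45] flip signs both sides. So neg: 3*(x + 8) = 45.
Step 4. [3*(x + 8) = 45] LHS = 3·(…); ÷3 both sides ⇒ div: x + 8 = 15.
Step 5. [x + 8 = 15] subtract 8: x sits inside (… + 8), so sub: x = 7.

Answer: x ∈ {7}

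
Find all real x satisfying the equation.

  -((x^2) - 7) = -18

Step 1. [-((x^2) - 7) = -18] flip signs both sides. So neg: (x^2) - 7 = 18.
Step 2. [(x^2) - 7 = 18] 7 comes off first (add 7). So sub: x^2 = 25.
Step 3. [x^2 = 25] √ both sides: 25 ≥ 0 gives two branches, so sqrt: x = 5 or -5.

Answer: x ∈ {-5, 5}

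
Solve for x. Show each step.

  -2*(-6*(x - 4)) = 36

Step 1. [-2*(-6*(x - 4)) = 36] -2·(inner) — divide through by -2 ⇒ div: -6*(x - 4) = -18.
Step 2. [-6*(x - 4) = -18] leading coefficient -6: divide by -6, so div: x - 4 = 3.
Step 3. [x - 4 = 3] add 4: x sits inside (… - 4). So sub: x = 7.

Answer: x ∈ {7}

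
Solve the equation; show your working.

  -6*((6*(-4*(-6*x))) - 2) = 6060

Step 1. [-6*((6*(-4*(-6*x))) - 2) = 6060] divide by the outer -6. So div: (6*(-4*(-6*x))) - 2 = -1010.
Step 2. [(6*(-4*(-6*x))) - 2 = -1010] the outer -2 inverts by adding 2. So sub: 6*(-4*(-6*x)) = -1008.
Step 3. [6*(-4*(-6*x)) = -1008] divide by the outer 6 ⇒ div: -4*(-6*x) = -168.
Step 4. [-4*(-6*x) = -168] -4·(inner) — divide through by -4 ⇒ div: -6*x = 42.
Step 5. [-6*x = 42] -6 out front; divide by -6 ⇒ div: x = -7.

Answer: x ∈ {-7}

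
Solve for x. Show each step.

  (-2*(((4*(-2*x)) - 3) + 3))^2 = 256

Step 1. [(-2*(((4*(-2*x)) - 3) + 3))^2 = 256] LHS squared, RHS 256 ≥ 0: apply √ (±) ⇒ sqrt: -2*(((4*(-2*x)) - 3) + 3) = 16 or -16.
Step 2. [-2*(((4*(-2*x)) - 3) + 3) = 16 or -16] -2 out front; divide by -2 ⇒ div: ((4*(-2*x)) - 3) + 3 = -8 or 8.
Step 3. [((4*(-2*x)) - 3) + 3 = -8 or 8] the outer +3 inverts by subtracting 3 ⇒ sub: (4*(-2*x)) - 3 = -11 or 5.
Step 4. [(4*(-2*x)) - 3 = -11 or 5] 3 comes off first (add 3), so sub: 4*(-2*x) = -8 or 8.
Step 5. [4*(-2*x) = -8 or 8] 4·(inner) — divide through by 4. So div: -2*x = -2 or 2.
Step 6. [-2*x = -2 or 2] leading coefficient -2: divide by -2. So div: x = 1 or -1.

Answer: x ∈ {-1, 1}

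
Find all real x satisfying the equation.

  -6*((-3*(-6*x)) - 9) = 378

Step 1. [-6*((-3*(-6*x)) - 9) = 378] LHS = -6·(…); ÷-6 both sides. So div: (-3*(-6*x)) - 9 = -63.
Step 2. [(-3*(-6*x)) - 9 = -63] -3 | LHS and -3 | -63: pull -3 out ⇒ factor: (-6*x) + 3 = 21.
Step 3. [(-6*x) + 3 = 21] +3 is outermost — subtract 3 both sides, so sub: -6*x = 18.
Step 4. [-6*x = 18] leading coefficient -6: divide by -6 ⇒ div: x = -3.

Answer: x ∈ {-3}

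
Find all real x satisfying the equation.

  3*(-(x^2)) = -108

Step 1. [3*(-(x^2)) = -108] divide by the outer 3, so div: -(x^2) = -36.
Step 2. [-(x^2) = -36] flip signs both sides ⇒ neg: x^2 = 36.
Step 3. [x^2 = 36] 36 ≥ 0, LHS is (·)² — take ±√, so sqrt: x = 6 or -6.

Answer: x ∈ {-6, 6}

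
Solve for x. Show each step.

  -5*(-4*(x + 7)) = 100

Step 1. [-5*(-4*(x + 7)) = 100] leading coefficient -5: divide by -5 ⇒ div: -4*(x + 7) = -20.
Step 2. [-4*(x + 7) = -20] -4·(inner) — divide through by -4. So div: x + 7 = 5.
Step 3. [x + 7 = 5] peel the +7: subtract 7 from each side ⇒ sub: x = -2.

Answer: x ∈ {-2}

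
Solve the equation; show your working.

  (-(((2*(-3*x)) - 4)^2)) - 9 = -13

Step 1. [(-(((2*(-3*x)) - 4)^2)) - 9 = -13] add 9: x sits inside (… - 9) ⇒ sub: -(((2*(-3*x)) - 4)^2) = -4.
Step 2. [-(((2*(-3*x)) - 4)^2) = -4] LHS negated; negate both sides ⇒ neg: ((2*(-3*x)) - 4)^2 = 4.
Step 3. [((2*(-3*x)) - 4)^2 = 4] √ both sides: 4 ≥ 0 gives two branches ⇒ sqrt: (2*(-3*x)) - 4 = 2 or -2.
Step 4. [(2*(-3*x)) - 4 = 2 or -2] 2 divides every term; factor it out ⇒ factor: (-3*x) - 2 = 1 or -1.
Step 5. [(-3*x) - 2 = 1 or -1] the outer -2 inverts by adding 2 ⇒ sub: -3*x = 3 or 1.
Step 6. [-3*x = 3 or 1] -3·(inner) — divide through by -3. So div: x = -1 or -1/3.

Answer: x ∈ {-1, -1/3}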